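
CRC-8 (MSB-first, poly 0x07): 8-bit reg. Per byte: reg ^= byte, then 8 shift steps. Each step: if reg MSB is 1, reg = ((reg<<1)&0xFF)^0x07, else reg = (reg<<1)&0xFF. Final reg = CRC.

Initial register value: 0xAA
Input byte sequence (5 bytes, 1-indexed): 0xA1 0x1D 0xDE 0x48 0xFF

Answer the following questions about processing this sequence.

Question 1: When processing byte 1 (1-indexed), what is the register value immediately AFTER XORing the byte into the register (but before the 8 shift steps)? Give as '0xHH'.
Register before byte 1: 0xAA
Byte 1: 0xA1
0xAA XOR 0xA1 = 0x0B

Answer: 0x0B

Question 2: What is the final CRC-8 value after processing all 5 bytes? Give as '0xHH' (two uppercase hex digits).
Answer: 0x25

Derivation:
After byte 1 (0xA1): reg=0x31
After byte 2 (0x1D): reg=0xC4
After byte 3 (0xDE): reg=0x46
After byte 4 (0x48): reg=0x2A
After byte 5 (0xFF): reg=0x25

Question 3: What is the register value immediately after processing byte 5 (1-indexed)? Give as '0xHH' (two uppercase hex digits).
After byte 1 (0xA1): reg=0x31
After byte 2 (0x1D): reg=0xC4
After byte 3 (0xDE): reg=0x46
After byte 4 (0x48): reg=0x2A
After byte 5 (0xFF): reg=0x25

Answer: 0x25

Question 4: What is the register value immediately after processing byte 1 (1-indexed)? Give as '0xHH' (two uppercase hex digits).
After byte 1 (0xA1): reg=0x31

Answer: 0x31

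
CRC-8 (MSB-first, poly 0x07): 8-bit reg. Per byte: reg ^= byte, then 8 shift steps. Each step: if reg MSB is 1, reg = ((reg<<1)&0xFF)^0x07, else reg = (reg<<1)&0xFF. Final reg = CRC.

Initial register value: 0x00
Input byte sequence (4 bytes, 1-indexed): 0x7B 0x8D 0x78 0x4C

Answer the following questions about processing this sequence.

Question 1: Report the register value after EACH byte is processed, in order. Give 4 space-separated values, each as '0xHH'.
0x66 0x9F 0xBB 0xCB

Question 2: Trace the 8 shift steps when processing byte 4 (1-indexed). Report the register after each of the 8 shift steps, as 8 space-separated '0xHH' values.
Answer: 0xE9 0xD5 0xAD 0x5D 0xBA 0x73 0xE6 0xCB

Derivation:
After byte 1 (0x7B): reg=0x66
After byte 2 (0x8D): reg=0x9F
After byte 3 (0x78): reg=0xBB
Register before byte 4: 0xBB
After XOR with byte 0x4C: 0xF7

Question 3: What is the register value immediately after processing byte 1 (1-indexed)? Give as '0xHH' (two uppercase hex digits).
Answer: 0x66

Derivation:
After byte 1 (0x7B): reg=0x66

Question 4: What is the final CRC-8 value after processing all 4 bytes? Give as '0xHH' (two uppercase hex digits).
Answer: 0xCB

Derivation:
After byte 1 (0x7B): reg=0x66
After byte 2 (0x8D): reg=0x9F
After byte 3 (0x78): reg=0xBB
After byte 4 (0x4C): reg=0xCB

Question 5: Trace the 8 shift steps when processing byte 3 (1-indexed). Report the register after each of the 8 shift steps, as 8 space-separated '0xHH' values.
After byte 1 (0x7B): reg=0x66
After byte 2 (0x8D): reg=0x9F
Register before byte 3: 0x9F
After XOR with byte 0x78: 0xE7

Answer: 0xC9 0x95 0x2D 0x5A 0xB4 0x6F 0xDE 0xBB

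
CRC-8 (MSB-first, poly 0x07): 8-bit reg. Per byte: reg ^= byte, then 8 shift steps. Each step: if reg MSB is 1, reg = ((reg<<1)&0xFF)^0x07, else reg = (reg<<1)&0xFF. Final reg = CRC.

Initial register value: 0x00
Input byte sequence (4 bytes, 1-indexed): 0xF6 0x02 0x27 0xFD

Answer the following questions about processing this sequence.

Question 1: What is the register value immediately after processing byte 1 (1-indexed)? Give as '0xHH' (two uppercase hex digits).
Answer: 0xCC

Derivation:
After byte 1 (0xF6): reg=0xCC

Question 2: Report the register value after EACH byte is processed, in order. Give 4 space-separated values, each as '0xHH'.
0xCC 0x64 0xCE 0x99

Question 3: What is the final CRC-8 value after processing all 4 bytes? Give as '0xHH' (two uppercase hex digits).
After byte 1 (0xF6): reg=0xCC
After byte 2 (0x02): reg=0x64
After byte 3 (0x27): reg=0xCE
After byte 4 (0xFD): reg=0x99

Answer: 0x99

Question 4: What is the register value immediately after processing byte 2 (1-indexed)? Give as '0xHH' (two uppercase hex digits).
After byte 1 (0xF6): reg=0xCC
After byte 2 (0x02): reg=0x64

Answer: 0x64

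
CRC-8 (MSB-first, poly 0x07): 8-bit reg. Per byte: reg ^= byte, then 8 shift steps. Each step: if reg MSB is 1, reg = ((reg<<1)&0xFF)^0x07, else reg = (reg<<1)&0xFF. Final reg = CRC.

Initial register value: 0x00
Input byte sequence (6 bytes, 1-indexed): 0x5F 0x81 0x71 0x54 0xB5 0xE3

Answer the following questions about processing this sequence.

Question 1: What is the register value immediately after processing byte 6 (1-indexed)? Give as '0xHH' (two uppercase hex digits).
Answer: 0x8F

Derivation:
After byte 1 (0x5F): reg=0x9A
After byte 2 (0x81): reg=0x41
After byte 3 (0x71): reg=0x90
After byte 4 (0x54): reg=0x52
After byte 5 (0xB5): reg=0xBB
After byte 6 (0xE3): reg=0x8F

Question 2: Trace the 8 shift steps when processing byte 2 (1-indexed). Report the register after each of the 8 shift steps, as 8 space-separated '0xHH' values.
Answer: 0x36 0x6C 0xD8 0xB7 0x69 0xD2 0xA3 0x41

Derivation:
After byte 1 (0x5F): reg=0x9A
Register before byte 2: 0x9A
After XOR with byte 0x81: 0x1B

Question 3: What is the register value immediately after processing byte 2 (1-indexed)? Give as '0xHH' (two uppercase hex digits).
Answer: 0x41

Derivation:
After byte 1 (0x5F): reg=0x9A
After byte 2 (0x81): reg=0x41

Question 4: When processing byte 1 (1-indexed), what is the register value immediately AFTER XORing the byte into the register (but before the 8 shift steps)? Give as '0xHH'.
Answer: 0x5F

Derivation:
Register before byte 1: 0x00
Byte 1: 0x5F
0x00 XOR 0x5F = 0x5F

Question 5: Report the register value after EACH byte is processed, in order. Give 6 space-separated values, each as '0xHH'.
0x9A 0x41 0x90 0x52 0xBB 0x8F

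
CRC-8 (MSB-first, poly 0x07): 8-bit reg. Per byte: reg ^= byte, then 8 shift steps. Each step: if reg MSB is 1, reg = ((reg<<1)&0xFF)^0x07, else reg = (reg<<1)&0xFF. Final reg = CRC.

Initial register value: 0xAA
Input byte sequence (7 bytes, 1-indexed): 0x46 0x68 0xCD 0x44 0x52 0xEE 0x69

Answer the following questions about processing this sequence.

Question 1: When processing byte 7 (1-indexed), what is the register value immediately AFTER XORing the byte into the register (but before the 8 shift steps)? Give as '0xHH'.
Answer: 0x4D

Derivation:
Register before byte 7: 0x24
Byte 7: 0x69
0x24 XOR 0x69 = 0x4D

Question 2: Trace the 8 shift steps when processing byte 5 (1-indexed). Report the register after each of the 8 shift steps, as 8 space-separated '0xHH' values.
Answer: 0x2D 0x5A 0xB4 0x6F 0xDE 0xBB 0x71 0xE2

Derivation:
After byte 1 (0x46): reg=0x8A
After byte 2 (0x68): reg=0xA0
After byte 3 (0xCD): reg=0x04
After byte 4 (0x44): reg=0xC7
Register before byte 5: 0xC7
After XOR with byte 0x52: 0x95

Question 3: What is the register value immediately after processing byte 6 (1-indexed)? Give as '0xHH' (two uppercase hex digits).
Answer: 0x24

Derivation:
After byte 1 (0x46): reg=0x8A
After byte 2 (0x68): reg=0xA0
After byte 3 (0xCD): reg=0x04
After byte 4 (0x44): reg=0xC7
After byte 5 (0x52): reg=0xE2
After byte 6 (0xEE): reg=0x24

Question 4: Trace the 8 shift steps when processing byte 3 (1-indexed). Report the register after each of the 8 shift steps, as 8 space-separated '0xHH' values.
After byte 1 (0x46): reg=0x8A
After byte 2 (0x68): reg=0xA0
Register before byte 3: 0xA0
After XOR with byte 0xCD: 0x6D

Answer: 0xDA 0xB3 0x61 0xC2 0x83 0x01 0x02 0x04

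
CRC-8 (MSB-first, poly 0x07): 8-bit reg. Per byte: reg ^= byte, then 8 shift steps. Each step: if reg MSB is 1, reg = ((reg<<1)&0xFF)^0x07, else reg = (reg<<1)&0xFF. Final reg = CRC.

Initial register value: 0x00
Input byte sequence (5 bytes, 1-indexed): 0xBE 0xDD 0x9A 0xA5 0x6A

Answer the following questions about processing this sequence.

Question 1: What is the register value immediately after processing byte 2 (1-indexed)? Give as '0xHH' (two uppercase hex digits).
Answer: 0x84

Derivation:
After byte 1 (0xBE): reg=0x33
After byte 2 (0xDD): reg=0x84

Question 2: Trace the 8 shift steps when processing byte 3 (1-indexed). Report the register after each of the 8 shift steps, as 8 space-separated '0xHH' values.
After byte 1 (0xBE): reg=0x33
After byte 2 (0xDD): reg=0x84
Register before byte 3: 0x84
After XOR with byte 0x9A: 0x1E

Answer: 0x3C 0x78 0xF0 0xE7 0xC9 0x95 0x2D 0x5A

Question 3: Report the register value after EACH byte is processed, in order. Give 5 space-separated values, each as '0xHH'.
0x33 0x84 0x5A 0xF3 0xC6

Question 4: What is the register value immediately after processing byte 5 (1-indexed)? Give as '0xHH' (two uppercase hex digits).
Answer: 0xC6

Derivation:
After byte 1 (0xBE): reg=0x33
After byte 2 (0xDD): reg=0x84
After byte 3 (0x9A): reg=0x5A
After byte 4 (0xA5): reg=0xF3
After byte 5 (0x6A): reg=0xC6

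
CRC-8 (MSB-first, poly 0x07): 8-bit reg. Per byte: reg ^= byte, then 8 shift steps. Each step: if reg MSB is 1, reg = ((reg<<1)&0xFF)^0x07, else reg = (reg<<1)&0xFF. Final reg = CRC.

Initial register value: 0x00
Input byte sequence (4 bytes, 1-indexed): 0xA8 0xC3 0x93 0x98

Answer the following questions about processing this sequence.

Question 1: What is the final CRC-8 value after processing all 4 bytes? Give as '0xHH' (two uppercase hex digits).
Answer: 0x60

Derivation:
After byte 1 (0xA8): reg=0x51
After byte 2 (0xC3): reg=0xF7
After byte 3 (0x93): reg=0x3B
After byte 4 (0x98): reg=0x60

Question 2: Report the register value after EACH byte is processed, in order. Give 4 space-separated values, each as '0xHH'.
0x51 0xF7 0x3B 0x60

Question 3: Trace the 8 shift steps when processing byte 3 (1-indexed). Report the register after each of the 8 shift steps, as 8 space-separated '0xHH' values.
After byte 1 (0xA8): reg=0x51
After byte 2 (0xC3): reg=0xF7
Register before byte 3: 0xF7
After XOR with byte 0x93: 0x64

Answer: 0xC8 0x97 0x29 0x52 0xA4 0x4F 0x9E 0x3B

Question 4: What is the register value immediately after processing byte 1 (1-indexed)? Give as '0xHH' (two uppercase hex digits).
Answer: 0x51

Derivation:
After byte 1 (0xA8): reg=0x51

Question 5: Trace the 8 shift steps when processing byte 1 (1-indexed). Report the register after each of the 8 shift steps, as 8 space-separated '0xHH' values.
Register before byte 1: 0x00
After XOR with byte 0xA8: 0xA8

Answer: 0x57 0xAE 0x5B 0xB6 0x6B 0xD6 0xAB 0x51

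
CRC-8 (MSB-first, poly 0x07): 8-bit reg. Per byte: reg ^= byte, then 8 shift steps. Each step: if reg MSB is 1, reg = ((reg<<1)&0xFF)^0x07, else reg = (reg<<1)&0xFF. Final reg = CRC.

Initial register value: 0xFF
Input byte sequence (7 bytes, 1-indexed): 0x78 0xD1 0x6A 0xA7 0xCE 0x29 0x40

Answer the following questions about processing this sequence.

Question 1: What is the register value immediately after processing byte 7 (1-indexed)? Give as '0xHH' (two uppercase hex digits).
After byte 1 (0x78): reg=0x9C
After byte 2 (0xD1): reg=0xE4
After byte 3 (0x6A): reg=0xA3
After byte 4 (0xA7): reg=0x1C
After byte 5 (0xCE): reg=0x30
After byte 6 (0x29): reg=0x4F
After byte 7 (0x40): reg=0x2D

Answer: 0x2D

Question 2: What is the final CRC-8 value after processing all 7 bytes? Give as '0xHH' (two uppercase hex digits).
Answer: 0x2D

Derivation:
After byte 1 (0x78): reg=0x9C
After byte 2 (0xD1): reg=0xE4
After byte 3 (0x6A): reg=0xA3
After byte 4 (0xA7): reg=0x1C
After byte 5 (0xCE): reg=0x30
After byte 6 (0x29): reg=0x4F
After byte 7 (0x40): reg=0x2D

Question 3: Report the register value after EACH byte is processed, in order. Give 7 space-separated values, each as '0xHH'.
0x9C 0xE4 0xA3 0x1C 0x30 0x4F 0x2D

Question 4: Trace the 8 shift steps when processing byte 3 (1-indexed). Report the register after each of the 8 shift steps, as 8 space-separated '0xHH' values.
After byte 1 (0x78): reg=0x9C
After byte 2 (0xD1): reg=0xE4
Register before byte 3: 0xE4
After XOR with byte 0x6A: 0x8E

Answer: 0x1B 0x36 0x6C 0xD8 0xB7 0x69 0xD2 0xA3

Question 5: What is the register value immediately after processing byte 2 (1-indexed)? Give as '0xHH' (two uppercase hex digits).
Answer: 0xE4

Derivation:
After byte 1 (0x78): reg=0x9C
After byte 2 (0xD1): reg=0xE4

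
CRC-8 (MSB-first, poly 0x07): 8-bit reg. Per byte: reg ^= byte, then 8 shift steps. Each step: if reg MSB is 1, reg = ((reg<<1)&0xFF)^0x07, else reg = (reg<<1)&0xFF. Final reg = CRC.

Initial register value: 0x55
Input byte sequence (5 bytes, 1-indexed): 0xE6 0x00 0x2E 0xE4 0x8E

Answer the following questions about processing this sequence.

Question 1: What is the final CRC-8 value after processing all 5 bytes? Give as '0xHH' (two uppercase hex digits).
After byte 1 (0xE6): reg=0x10
After byte 2 (0x00): reg=0x70
After byte 3 (0x2E): reg=0x9D
After byte 4 (0xE4): reg=0x68
After byte 5 (0x8E): reg=0xBC

Answer: 0xBC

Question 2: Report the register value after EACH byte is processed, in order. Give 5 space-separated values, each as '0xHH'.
0x10 0x70 0x9D 0x68 0xBC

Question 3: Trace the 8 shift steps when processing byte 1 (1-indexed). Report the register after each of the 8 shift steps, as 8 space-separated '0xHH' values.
Register before byte 1: 0x55
After XOR with byte 0xE6: 0xB3

Answer: 0x61 0xC2 0x83 0x01 0x02 0x04 0x08 0x10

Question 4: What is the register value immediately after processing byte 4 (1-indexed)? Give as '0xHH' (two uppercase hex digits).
After byte 1 (0xE6): reg=0x10
After byte 2 (0x00): reg=0x70
After byte 3 (0x2E): reg=0x9D
After byte 4 (0xE4): reg=0x68

Answer: 0x68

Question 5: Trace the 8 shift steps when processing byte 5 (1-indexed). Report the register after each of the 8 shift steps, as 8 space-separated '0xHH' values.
Answer: 0xCB 0x91 0x25 0x4A 0x94 0x2F 0x5E 0xBC

Derivation:
After byte 1 (0xE6): reg=0x10
After byte 2 (0x00): reg=0x70
After byte 3 (0x2E): reg=0x9D
After byte 4 (0xE4): reg=0x68
Register before byte 5: 0x68
After XOR with byte 0x8E: 0xE6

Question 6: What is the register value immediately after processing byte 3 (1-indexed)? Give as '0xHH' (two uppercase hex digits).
After byte 1 (0xE6): reg=0x10
After byte 2 (0x00): reg=0x70
After byte 3 (0x2E): reg=0x9D

Answer: 0x9D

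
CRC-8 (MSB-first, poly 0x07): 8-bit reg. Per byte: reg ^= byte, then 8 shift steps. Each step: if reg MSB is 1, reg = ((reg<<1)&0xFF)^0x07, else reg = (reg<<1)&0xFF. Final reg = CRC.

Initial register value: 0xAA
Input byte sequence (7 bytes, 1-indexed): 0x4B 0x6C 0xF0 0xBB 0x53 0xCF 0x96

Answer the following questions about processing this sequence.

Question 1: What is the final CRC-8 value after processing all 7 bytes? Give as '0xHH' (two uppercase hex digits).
After byte 1 (0x4B): reg=0xA9
After byte 2 (0x6C): reg=0x55
After byte 3 (0xF0): reg=0x72
After byte 4 (0xBB): reg=0x71
After byte 5 (0x53): reg=0xEE
After byte 6 (0xCF): reg=0xE7
After byte 7 (0x96): reg=0x50

Answer: 0x50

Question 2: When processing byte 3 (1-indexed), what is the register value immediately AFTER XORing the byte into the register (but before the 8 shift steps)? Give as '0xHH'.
Register before byte 3: 0x55
Byte 3: 0xF0
0x55 XOR 0xF0 = 0xA5

Answer: 0xA5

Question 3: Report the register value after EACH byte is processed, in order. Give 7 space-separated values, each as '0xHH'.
0xA9 0x55 0x72 0x71 0xEE 0xE7 0x50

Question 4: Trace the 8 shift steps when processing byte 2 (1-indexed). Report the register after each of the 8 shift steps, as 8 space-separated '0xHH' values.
Answer: 0x8D 0x1D 0x3A 0x74 0xE8 0xD7 0xA9 0x55

Derivation:
After byte 1 (0x4B): reg=0xA9
Register before byte 2: 0xA9
After XOR with byte 0x6C: 0xC5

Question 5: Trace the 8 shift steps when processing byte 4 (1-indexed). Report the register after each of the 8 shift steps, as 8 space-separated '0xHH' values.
Answer: 0x95 0x2D 0x5A 0xB4 0x6F 0xDE 0xBB 0x71

Derivation:
After byte 1 (0x4B): reg=0xA9
After byte 2 (0x6C): reg=0x55
After byte 3 (0xF0): reg=0x72
Register before byte 4: 0x72
After XOR with byte 0xBB: 0xC9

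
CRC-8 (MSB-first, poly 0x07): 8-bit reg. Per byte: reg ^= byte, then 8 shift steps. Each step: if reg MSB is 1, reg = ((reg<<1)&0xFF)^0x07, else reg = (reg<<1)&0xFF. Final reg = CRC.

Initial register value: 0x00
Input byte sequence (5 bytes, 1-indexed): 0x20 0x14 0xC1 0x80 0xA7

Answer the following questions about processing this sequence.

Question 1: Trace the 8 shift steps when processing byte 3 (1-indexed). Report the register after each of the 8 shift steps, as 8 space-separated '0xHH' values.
After byte 1 (0x20): reg=0xE0
After byte 2 (0x14): reg=0xC2
Register before byte 3: 0xC2
After XOR with byte 0xC1: 0x03

Answer: 0x06 0x0C 0x18 0x30 0x60 0xC0 0x87 0x09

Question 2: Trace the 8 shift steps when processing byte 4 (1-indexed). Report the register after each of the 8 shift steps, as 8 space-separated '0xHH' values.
After byte 1 (0x20): reg=0xE0
After byte 2 (0x14): reg=0xC2
After byte 3 (0xC1): reg=0x09
Register before byte 4: 0x09
After XOR with byte 0x80: 0x89

Answer: 0x15 0x2A 0x54 0xA8 0x57 0xAE 0x5B 0xB6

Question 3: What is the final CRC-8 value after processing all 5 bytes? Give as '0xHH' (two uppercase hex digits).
Answer: 0x77

Derivation:
After byte 1 (0x20): reg=0xE0
After byte 2 (0x14): reg=0xC2
After byte 3 (0xC1): reg=0x09
After byte 4 (0x80): reg=0xB6
After byte 5 (0xA7): reg=0x77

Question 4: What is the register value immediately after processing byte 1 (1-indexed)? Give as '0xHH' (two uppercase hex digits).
After byte 1 (0x20): reg=0xE0

Answer: 0xE0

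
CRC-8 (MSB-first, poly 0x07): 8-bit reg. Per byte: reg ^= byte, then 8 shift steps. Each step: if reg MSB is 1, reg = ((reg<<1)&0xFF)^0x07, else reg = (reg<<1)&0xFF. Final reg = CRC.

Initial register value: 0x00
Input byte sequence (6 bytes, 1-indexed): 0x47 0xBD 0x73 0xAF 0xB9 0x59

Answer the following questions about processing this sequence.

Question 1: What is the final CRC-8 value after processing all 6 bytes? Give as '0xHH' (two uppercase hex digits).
Answer: 0xE1

Derivation:
After byte 1 (0x47): reg=0xD2
After byte 2 (0xBD): reg=0x0A
After byte 3 (0x73): reg=0x68
After byte 4 (0xAF): reg=0x5B
After byte 5 (0xB9): reg=0xA0
After byte 6 (0x59): reg=0xE1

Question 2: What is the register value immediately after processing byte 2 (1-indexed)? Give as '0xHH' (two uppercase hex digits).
After byte 1 (0x47): reg=0xD2
After byte 2 (0xBD): reg=0x0A

Answer: 0x0A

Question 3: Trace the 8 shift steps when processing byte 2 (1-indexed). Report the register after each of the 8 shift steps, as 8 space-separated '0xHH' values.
After byte 1 (0x47): reg=0xD2
Register before byte 2: 0xD2
After XOR with byte 0xBD: 0x6F

Answer: 0xDE 0xBB 0x71 0xE2 0xC3 0x81 0x05 0x0A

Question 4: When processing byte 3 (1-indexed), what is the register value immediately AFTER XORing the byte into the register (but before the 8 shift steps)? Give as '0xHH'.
Answer: 0x79

Derivation:
Register before byte 3: 0x0A
Byte 3: 0x73
0x0A XOR 0x73 = 0x79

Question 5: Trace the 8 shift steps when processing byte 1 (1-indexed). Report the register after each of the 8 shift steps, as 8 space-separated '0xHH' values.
Answer: 0x8E 0x1B 0x36 0x6C 0xD8 0xB7 0x69 0xD2

Derivation:
Register before byte 1: 0x00
After XOR with byte 0x47: 0x47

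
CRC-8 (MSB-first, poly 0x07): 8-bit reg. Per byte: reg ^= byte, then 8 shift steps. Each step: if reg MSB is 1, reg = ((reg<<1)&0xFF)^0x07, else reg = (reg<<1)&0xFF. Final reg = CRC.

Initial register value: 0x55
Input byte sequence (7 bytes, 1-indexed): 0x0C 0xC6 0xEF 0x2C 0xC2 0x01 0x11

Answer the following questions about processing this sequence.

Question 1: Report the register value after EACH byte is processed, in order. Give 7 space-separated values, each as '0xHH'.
0x88 0xED 0x0E 0xEE 0xC4 0x55 0xDB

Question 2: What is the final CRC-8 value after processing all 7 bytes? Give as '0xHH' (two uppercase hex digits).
Answer: 0xDB

Derivation:
After byte 1 (0x0C): reg=0x88
After byte 2 (0xC6): reg=0xED
After byte 3 (0xEF): reg=0x0E
After byte 4 (0x2C): reg=0xEE
After byte 5 (0xC2): reg=0xC4
After byte 6 (0x01): reg=0x55
After byte 7 (0x11): reg=0xDB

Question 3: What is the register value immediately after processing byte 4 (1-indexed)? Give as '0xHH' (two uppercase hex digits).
After byte 1 (0x0C): reg=0x88
After byte 2 (0xC6): reg=0xED
After byte 3 (0xEF): reg=0x0E
After byte 4 (0x2C): reg=0xEE

Answer: 0xEE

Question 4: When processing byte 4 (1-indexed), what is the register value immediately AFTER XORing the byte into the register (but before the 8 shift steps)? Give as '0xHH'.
Register before byte 4: 0x0E
Byte 4: 0x2C
0x0E XOR 0x2C = 0x22

Answer: 0x22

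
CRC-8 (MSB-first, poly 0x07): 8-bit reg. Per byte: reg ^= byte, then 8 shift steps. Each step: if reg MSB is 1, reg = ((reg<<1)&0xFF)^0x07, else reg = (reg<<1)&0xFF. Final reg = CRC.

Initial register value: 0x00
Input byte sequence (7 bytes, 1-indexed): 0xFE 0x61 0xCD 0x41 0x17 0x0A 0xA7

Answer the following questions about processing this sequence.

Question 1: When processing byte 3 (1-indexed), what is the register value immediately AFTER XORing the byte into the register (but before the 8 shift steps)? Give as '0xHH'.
Answer: 0x2F

Derivation:
Register before byte 3: 0xE2
Byte 3: 0xCD
0xE2 XOR 0xCD = 0x2F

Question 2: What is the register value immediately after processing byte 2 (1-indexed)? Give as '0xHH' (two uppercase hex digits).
Answer: 0xE2

Derivation:
After byte 1 (0xFE): reg=0xF4
After byte 2 (0x61): reg=0xE2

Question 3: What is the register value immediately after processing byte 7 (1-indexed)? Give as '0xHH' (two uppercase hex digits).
After byte 1 (0xFE): reg=0xF4
After byte 2 (0x61): reg=0xE2
After byte 3 (0xCD): reg=0xCD
After byte 4 (0x41): reg=0xAD
After byte 5 (0x17): reg=0x2F
After byte 6 (0x0A): reg=0xFB
After byte 7 (0xA7): reg=0x93

Answer: 0x93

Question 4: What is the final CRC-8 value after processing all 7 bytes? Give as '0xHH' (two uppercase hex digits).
Answer: 0x93

Derivation:
After byte 1 (0xFE): reg=0xF4
After byte 2 (0x61): reg=0xE2
After byte 3 (0xCD): reg=0xCD
After byte 4 (0x41): reg=0xAD
After byte 5 (0x17): reg=0x2F
After byte 6 (0x0A): reg=0xFB
After byte 7 (0xA7): reg=0x93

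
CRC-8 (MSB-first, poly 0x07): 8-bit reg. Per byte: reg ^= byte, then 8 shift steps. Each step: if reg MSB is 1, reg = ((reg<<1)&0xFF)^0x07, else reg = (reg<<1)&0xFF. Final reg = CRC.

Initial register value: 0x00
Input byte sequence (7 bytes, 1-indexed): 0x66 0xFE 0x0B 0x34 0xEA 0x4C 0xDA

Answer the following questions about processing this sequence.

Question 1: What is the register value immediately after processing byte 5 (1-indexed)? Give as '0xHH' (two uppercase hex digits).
After byte 1 (0x66): reg=0x35
After byte 2 (0xFE): reg=0x7F
After byte 3 (0x0B): reg=0x4B
After byte 4 (0x34): reg=0x7A
After byte 5 (0xEA): reg=0xF9

Answer: 0xF9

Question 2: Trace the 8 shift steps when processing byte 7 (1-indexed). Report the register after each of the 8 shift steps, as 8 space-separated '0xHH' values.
Answer: 0xB7 0x69 0xD2 0xA3 0x41 0x82 0x03 0x06

Derivation:
After byte 1 (0x66): reg=0x35
After byte 2 (0xFE): reg=0x7F
After byte 3 (0x0B): reg=0x4B
After byte 4 (0x34): reg=0x7A
After byte 5 (0xEA): reg=0xF9
After byte 6 (0x4C): reg=0x02
Register before byte 7: 0x02
After XOR with byte 0xDA: 0xD8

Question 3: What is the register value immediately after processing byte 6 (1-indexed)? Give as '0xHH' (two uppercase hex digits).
Answer: 0x02

Derivation:
After byte 1 (0x66): reg=0x35
After byte 2 (0xFE): reg=0x7F
After byte 3 (0x0B): reg=0x4B
After byte 4 (0x34): reg=0x7A
After byte 5 (0xEA): reg=0xF9
After byte 6 (0x4C): reg=0x02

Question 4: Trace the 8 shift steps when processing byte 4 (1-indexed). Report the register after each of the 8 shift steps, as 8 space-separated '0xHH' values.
After byte 1 (0x66): reg=0x35
After byte 2 (0xFE): reg=0x7F
After byte 3 (0x0B): reg=0x4B
Register before byte 4: 0x4B
After XOR with byte 0x34: 0x7F

Answer: 0xFE 0xFB 0xF1 0xE5 0xCD 0x9D 0x3D 0x7A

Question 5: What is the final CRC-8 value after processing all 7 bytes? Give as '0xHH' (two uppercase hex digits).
Answer: 0x06

Derivation:
After byte 1 (0x66): reg=0x35
After byte 2 (0xFE): reg=0x7F
After byte 3 (0x0B): reg=0x4B
After byte 4 (0x34): reg=0x7A
After byte 5 (0xEA): reg=0xF9
After byte 6 (0x4C): reg=0x02
After byte 7 (0xDA): reg=0x06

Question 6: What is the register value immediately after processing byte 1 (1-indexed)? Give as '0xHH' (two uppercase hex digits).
After byte 1 (0x66): reg=0x35

Answer: 0x35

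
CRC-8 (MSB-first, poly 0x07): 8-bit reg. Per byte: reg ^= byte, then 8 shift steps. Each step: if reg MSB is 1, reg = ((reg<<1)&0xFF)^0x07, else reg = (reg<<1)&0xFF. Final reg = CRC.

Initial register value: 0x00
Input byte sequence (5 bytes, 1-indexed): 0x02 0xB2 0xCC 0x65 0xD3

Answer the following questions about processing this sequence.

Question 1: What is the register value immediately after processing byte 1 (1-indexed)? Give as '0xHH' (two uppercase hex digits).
Answer: 0x0E

Derivation:
After byte 1 (0x02): reg=0x0E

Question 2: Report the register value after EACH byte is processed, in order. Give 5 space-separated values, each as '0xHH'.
0x0E 0x3D 0xD9 0x3D 0x84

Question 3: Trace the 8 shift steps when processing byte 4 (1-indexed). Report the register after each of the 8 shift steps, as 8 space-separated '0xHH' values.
After byte 1 (0x02): reg=0x0E
After byte 2 (0xB2): reg=0x3D
After byte 3 (0xCC): reg=0xD9
Register before byte 4: 0xD9
After XOR with byte 0x65: 0xBC

Answer: 0x7F 0xFE 0xFB 0xF1 0xE5 0xCD 0x9D 0x3D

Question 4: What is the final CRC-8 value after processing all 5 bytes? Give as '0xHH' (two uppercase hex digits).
Answer: 0x84

Derivation:
After byte 1 (0x02): reg=0x0E
After byte 2 (0xB2): reg=0x3D
After byte 3 (0xCC): reg=0xD9
After byte 4 (0x65): reg=0x3D
After byte 5 (0xD3): reg=0x84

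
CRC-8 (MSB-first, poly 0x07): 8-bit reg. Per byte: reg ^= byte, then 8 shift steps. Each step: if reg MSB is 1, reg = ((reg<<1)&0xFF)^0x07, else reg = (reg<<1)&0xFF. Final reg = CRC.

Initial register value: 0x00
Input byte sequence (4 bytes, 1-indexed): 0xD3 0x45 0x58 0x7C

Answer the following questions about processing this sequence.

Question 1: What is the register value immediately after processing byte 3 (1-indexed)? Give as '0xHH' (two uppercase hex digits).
After byte 1 (0xD3): reg=0x37
After byte 2 (0x45): reg=0x59
After byte 3 (0x58): reg=0x07

Answer: 0x07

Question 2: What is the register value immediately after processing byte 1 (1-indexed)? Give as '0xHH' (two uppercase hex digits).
Answer: 0x37

Derivation:
After byte 1 (0xD3): reg=0x37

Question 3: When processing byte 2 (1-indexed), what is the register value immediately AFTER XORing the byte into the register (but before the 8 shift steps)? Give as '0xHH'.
Register before byte 2: 0x37
Byte 2: 0x45
0x37 XOR 0x45 = 0x72

Answer: 0x72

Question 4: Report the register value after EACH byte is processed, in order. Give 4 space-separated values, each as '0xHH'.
0x37 0x59 0x07 0x66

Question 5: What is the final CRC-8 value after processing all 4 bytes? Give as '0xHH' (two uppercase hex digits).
Answer: 0x66

Derivation:
After byte 1 (0xD3): reg=0x37
After byte 2 (0x45): reg=0x59
After byte 3 (0x58): reg=0x07
After byte 4 (0x7C): reg=0x66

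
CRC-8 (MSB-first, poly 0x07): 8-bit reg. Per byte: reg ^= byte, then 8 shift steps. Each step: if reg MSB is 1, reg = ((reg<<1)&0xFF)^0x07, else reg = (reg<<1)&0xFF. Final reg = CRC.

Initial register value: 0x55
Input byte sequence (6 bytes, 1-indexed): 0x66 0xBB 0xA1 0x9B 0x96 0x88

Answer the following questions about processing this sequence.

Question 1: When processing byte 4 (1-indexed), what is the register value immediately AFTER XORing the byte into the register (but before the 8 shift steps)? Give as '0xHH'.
Register before byte 4: 0xEA
Byte 4: 0x9B
0xEA XOR 0x9B = 0x71

Answer: 0x71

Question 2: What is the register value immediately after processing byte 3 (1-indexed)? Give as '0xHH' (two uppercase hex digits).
Answer: 0xEA

Derivation:
After byte 1 (0x66): reg=0x99
After byte 2 (0xBB): reg=0xEE
After byte 3 (0xA1): reg=0xEA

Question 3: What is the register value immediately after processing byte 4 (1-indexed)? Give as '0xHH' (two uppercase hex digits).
After byte 1 (0x66): reg=0x99
After byte 2 (0xBB): reg=0xEE
After byte 3 (0xA1): reg=0xEA
After byte 4 (0x9B): reg=0x50

Answer: 0x50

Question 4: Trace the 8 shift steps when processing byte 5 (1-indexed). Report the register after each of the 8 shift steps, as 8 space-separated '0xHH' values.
Answer: 0x8B 0x11 0x22 0x44 0x88 0x17 0x2E 0x5C

Derivation:
After byte 1 (0x66): reg=0x99
After byte 2 (0xBB): reg=0xEE
After byte 3 (0xA1): reg=0xEA
After byte 4 (0x9B): reg=0x50
Register before byte 5: 0x50
After XOR with byte 0x96: 0xC6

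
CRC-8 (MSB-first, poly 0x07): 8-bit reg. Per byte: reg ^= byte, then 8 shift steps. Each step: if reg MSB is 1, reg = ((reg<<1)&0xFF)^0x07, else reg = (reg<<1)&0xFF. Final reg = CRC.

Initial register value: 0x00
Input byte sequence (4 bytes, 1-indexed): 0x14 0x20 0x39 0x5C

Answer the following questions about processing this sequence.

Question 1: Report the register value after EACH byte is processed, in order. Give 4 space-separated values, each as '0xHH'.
0x6C 0xE3 0x08 0xAB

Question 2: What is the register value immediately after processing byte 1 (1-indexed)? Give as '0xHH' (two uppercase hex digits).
Answer: 0x6C

Derivation:
After byte 1 (0x14): reg=0x6C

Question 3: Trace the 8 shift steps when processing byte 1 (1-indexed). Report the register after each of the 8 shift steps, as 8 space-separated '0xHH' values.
Answer: 0x28 0x50 0xA0 0x47 0x8E 0x1B 0x36 0x6C

Derivation:
Register before byte 1: 0x00
After XOR with byte 0x14: 0x14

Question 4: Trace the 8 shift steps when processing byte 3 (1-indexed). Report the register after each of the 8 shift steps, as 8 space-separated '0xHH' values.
After byte 1 (0x14): reg=0x6C
After byte 2 (0x20): reg=0xE3
Register before byte 3: 0xE3
After XOR with byte 0x39: 0xDA

Answer: 0xB3 0x61 0xC2 0x83 0x01 0x02 0x04 0x08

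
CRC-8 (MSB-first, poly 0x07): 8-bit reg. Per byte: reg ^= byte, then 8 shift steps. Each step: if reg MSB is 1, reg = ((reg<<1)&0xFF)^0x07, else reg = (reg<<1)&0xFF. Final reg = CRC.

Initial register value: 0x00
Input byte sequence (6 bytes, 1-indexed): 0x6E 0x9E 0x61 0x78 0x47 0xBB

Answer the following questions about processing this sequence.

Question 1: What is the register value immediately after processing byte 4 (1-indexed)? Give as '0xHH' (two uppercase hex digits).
Answer: 0x9B

Derivation:
After byte 1 (0x6E): reg=0x0D
After byte 2 (0x9E): reg=0xF0
After byte 3 (0x61): reg=0xFE
After byte 4 (0x78): reg=0x9B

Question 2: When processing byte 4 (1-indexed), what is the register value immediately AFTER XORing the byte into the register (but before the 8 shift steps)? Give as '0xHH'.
Register before byte 4: 0xFE
Byte 4: 0x78
0xFE XOR 0x78 = 0x86

Answer: 0x86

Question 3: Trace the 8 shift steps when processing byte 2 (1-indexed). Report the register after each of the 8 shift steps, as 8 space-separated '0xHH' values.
Answer: 0x21 0x42 0x84 0x0F 0x1E 0x3C 0x78 0xF0

Derivation:
After byte 1 (0x6E): reg=0x0D
Register before byte 2: 0x0D
After XOR with byte 0x9E: 0x93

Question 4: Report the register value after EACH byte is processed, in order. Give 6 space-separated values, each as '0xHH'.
0x0D 0xF0 0xFE 0x9B 0x1A 0x6E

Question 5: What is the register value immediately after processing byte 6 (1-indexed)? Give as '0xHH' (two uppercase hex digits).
After byte 1 (0x6E): reg=0x0D
After byte 2 (0x9E): reg=0xF0
After byte 3 (0x61): reg=0xFE
After byte 4 (0x78): reg=0x9B
After byte 5 (0x47): reg=0x1A
After byte 6 (0xBB): reg=0x6E

Answer: 0x6E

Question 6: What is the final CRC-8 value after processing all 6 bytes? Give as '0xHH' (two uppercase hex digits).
After byte 1 (0x6E): reg=0x0D
After byte 2 (0x9E): reg=0xF0
After byte 3 (0x61): reg=0xFE
After byte 4 (0x78): reg=0x9B
After byte 5 (0x47): reg=0x1A
After byte 6 (0xBB): reg=0x6E

Answer: 0x6E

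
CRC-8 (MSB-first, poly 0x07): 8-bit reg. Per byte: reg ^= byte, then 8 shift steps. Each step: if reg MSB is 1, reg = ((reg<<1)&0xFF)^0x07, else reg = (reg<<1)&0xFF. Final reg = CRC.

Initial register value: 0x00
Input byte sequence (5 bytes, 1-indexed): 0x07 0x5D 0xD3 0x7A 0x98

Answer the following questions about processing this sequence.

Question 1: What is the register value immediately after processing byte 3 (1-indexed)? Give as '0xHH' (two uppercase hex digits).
After byte 1 (0x07): reg=0x15
After byte 2 (0x5D): reg=0xFF
After byte 3 (0xD3): reg=0xC4

Answer: 0xC4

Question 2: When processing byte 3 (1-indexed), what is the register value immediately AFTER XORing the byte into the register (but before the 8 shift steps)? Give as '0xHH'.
Answer: 0x2C

Derivation:
Register before byte 3: 0xFF
Byte 3: 0xD3
0xFF XOR 0xD3 = 0x2C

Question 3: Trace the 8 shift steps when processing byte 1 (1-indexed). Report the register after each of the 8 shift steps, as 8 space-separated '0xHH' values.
Answer: 0x0E 0x1C 0x38 0x70 0xE0 0xC7 0x89 0x15

Derivation:
Register before byte 1: 0x00
After XOR with byte 0x07: 0x07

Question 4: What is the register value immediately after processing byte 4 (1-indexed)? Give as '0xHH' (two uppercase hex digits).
After byte 1 (0x07): reg=0x15
After byte 2 (0x5D): reg=0xFF
After byte 3 (0xD3): reg=0xC4
After byte 4 (0x7A): reg=0x33

Answer: 0x33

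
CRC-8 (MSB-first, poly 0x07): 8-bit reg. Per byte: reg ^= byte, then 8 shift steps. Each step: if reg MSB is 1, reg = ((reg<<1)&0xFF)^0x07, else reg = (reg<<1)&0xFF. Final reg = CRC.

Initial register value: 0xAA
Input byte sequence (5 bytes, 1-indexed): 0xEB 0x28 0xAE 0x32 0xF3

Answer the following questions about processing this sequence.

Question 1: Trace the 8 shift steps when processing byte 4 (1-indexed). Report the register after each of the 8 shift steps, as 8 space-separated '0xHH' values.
After byte 1 (0xEB): reg=0xC0
After byte 2 (0x28): reg=0x96
After byte 3 (0xAE): reg=0xA8
Register before byte 4: 0xA8
After XOR with byte 0x32: 0x9A

Answer: 0x33 0x66 0xCC 0x9F 0x39 0x72 0xE4 0xCF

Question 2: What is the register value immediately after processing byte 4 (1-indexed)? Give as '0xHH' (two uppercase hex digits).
Answer: 0xCF

Derivation:
After byte 1 (0xEB): reg=0xC0
After byte 2 (0x28): reg=0x96
After byte 3 (0xAE): reg=0xA8
After byte 4 (0x32): reg=0xCF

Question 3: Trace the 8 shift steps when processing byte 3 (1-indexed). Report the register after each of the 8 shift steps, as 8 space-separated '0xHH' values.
After byte 1 (0xEB): reg=0xC0
After byte 2 (0x28): reg=0x96
Register before byte 3: 0x96
After XOR with byte 0xAE: 0x38

Answer: 0x70 0xE0 0xC7 0x89 0x15 0x2A 0x54 0xA8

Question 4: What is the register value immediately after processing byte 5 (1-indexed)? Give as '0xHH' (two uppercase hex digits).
Answer: 0xB4

Derivation:
After byte 1 (0xEB): reg=0xC0
After byte 2 (0x28): reg=0x96
After byte 3 (0xAE): reg=0xA8
After byte 4 (0x32): reg=0xCF
After byte 5 (0xF3): reg=0xB4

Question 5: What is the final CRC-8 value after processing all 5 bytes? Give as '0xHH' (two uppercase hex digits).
After byte 1 (0xEB): reg=0xC0
After byte 2 (0x28): reg=0x96
After byte 3 (0xAE): reg=0xA8
After byte 4 (0x32): reg=0xCF
After byte 5 (0xF3): reg=0xB4

Answer: 0xB4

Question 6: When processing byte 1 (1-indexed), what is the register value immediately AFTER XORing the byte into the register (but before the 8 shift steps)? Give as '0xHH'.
Register before byte 1: 0xAA
Byte 1: 0xEB
0xAA XOR 0xEB = 0x41

Answer: 0x41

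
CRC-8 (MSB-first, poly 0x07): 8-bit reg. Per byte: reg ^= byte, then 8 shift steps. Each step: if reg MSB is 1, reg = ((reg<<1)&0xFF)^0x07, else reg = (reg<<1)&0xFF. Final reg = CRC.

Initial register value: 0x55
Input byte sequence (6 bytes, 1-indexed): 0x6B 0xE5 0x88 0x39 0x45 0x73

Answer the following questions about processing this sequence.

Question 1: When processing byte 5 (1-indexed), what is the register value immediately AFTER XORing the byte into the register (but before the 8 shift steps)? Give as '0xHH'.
Register before byte 5: 0xD2
Byte 5: 0x45
0xD2 XOR 0x45 = 0x97

Answer: 0x97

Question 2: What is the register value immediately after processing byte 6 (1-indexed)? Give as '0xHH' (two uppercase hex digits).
Answer: 0xD4

Derivation:
After byte 1 (0x6B): reg=0xBA
After byte 2 (0xE5): reg=0x9A
After byte 3 (0x88): reg=0x7E
After byte 4 (0x39): reg=0xD2
After byte 5 (0x45): reg=0xEC
After byte 6 (0x73): reg=0xD4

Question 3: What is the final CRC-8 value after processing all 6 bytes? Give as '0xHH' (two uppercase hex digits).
Answer: 0xD4

Derivation:
After byte 1 (0x6B): reg=0xBA
After byte 2 (0xE5): reg=0x9A
After byte 3 (0x88): reg=0x7E
After byte 4 (0x39): reg=0xD2
After byte 5 (0x45): reg=0xEC
After byte 6 (0x73): reg=0xD4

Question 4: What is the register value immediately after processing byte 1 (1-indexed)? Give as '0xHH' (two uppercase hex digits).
Answer: 0xBA

Derivation:
After byte 1 (0x6B): reg=0xBA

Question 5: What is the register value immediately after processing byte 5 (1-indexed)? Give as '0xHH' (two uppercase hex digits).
Answer: 0xEC

Derivation:
After byte 1 (0x6B): reg=0xBA
After byte 2 (0xE5): reg=0x9A
After byte 3 (0x88): reg=0x7E
After byte 4 (0x39): reg=0xD2
After byte 5 (0x45): reg=0xEC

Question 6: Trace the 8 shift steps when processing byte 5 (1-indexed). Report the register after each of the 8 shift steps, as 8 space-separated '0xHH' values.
After byte 1 (0x6B): reg=0xBA
After byte 2 (0xE5): reg=0x9A
After byte 3 (0x88): reg=0x7E
After byte 4 (0x39): reg=0xD2
Register before byte 5: 0xD2
After XOR with byte 0x45: 0x97

Answer: 0x29 0x52 0xA4 0x4F 0x9E 0x3B 0x76 0xEC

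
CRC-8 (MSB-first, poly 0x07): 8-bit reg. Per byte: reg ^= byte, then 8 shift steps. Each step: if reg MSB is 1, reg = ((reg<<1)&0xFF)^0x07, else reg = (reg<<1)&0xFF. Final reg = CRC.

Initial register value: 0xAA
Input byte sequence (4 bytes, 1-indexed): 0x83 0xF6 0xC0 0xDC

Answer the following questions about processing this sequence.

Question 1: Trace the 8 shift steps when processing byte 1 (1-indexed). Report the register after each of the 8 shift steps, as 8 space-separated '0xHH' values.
Register before byte 1: 0xAA
After XOR with byte 0x83: 0x29

Answer: 0x52 0xA4 0x4F 0x9E 0x3B 0x76 0xEC 0xDF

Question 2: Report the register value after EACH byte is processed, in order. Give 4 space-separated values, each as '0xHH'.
0xDF 0xDF 0x5D 0x8E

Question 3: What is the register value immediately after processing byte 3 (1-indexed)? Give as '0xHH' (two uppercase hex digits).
Answer: 0x5D

Derivation:
After byte 1 (0x83): reg=0xDF
After byte 2 (0xF6): reg=0xDF
After byte 3 (0xC0): reg=0x5D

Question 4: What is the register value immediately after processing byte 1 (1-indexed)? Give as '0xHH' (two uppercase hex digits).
After byte 1 (0x83): reg=0xDF

Answer: 0xDF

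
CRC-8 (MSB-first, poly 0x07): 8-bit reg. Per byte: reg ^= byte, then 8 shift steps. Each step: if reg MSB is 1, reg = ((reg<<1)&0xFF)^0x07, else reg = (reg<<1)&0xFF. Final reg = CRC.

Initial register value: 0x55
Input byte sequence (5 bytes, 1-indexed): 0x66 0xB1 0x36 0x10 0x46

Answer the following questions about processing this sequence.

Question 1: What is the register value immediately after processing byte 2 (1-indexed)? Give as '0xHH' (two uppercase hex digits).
After byte 1 (0x66): reg=0x99
After byte 2 (0xB1): reg=0xD8

Answer: 0xD8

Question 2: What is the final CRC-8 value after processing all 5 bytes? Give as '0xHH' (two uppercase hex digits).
Answer: 0x60

Derivation:
After byte 1 (0x66): reg=0x99
After byte 2 (0xB1): reg=0xD8
After byte 3 (0x36): reg=0x84
After byte 4 (0x10): reg=0xE5
After byte 5 (0x46): reg=0x60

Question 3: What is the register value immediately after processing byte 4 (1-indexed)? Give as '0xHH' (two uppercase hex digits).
After byte 1 (0x66): reg=0x99
After byte 2 (0xB1): reg=0xD8
After byte 3 (0x36): reg=0x84
After byte 4 (0x10): reg=0xE5

Answer: 0xE5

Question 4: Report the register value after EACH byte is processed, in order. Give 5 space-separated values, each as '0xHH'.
0x99 0xD8 0x84 0xE5 0x60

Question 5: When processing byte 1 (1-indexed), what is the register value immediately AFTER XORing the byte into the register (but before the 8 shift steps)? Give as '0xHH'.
Answer: 0x33

Derivation:
Register before byte 1: 0x55
Byte 1: 0x66
0x55 XOR 0x66 = 0x33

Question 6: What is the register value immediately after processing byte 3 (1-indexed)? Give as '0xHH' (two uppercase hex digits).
After byte 1 (0x66): reg=0x99
After byte 2 (0xB1): reg=0xD8
After byte 3 (0x36): reg=0x84

Answer: 0x84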